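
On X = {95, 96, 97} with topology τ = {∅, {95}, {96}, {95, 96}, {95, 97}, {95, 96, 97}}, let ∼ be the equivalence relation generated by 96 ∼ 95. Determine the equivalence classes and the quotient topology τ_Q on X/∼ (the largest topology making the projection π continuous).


X/∼ = {[95=96], [97]}; |τ_Q| = 3.

Equivalence classes: [95=96], [97].
Quotient map π: X → X/∼ sends 95 ↦ [95=96], 96 ↦ [95=96], 97 ↦ [97].
For each subset V ⊆ X/∼, compute π^{-1}(V) ⊆ X and check whether π^{-1}(V) ∈ τ. V is open in τ_Q iff π^{-1}(V) ∈ τ.
  V = {}: π^{-1}(V) = ∅ ∈ τ ✓.
  V = {[95=96]}: π^{-1}(V) = {95, 96} ∈ τ ✓.
  V = {[97]}: π^{-1}(V) = {97} ∉ τ ✗.
  V = {[95=96], [97]}: π^{-1}(V) = {95, 96, 97} ∈ τ ✓.
Open sets in the quotient: τ_Q = {{}, {[95=96]}, {[95=96], [97]}} (3 elements).


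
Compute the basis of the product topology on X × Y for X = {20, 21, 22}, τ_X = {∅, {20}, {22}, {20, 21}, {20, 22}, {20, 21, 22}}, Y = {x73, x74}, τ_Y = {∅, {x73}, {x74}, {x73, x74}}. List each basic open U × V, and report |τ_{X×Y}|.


Basis B = {∅ × ∅, {20} × {x73}, {20} × {x74}, {22} × {x73}, {22} × {x74}, {20} × {x73, x74}, {20, 21} × {x73}, {20, 22} × {x73}, {20, 21} × {x74}, {20, 22} × {x74}, {22} × {x73, x74}, {20, 21, 22} × {x73}, {20, 21, 22} × {x74}, {20, 21} × {x73, x74}, {20, 22} × {x73, x74}, {20, 21, 22} × {x73, x74}}; |τ_{X×Y}| = 36.

Enumerate products U × V with U ∈ τ_X, V ∈ τ_Y (deduplicated):
  ∅ × ∅ = {} (∅)
  {20} × {x73} = {(20,x73)}
  {20} × {x74} = {(20,x74)}
  {22} × {x73} = {(22,x73)}
  {22} × {x74} = {(22,x74)}
  {20} × {x73, x74} = {(20,x73), (20,x74)}
  {20, 21} × {x73} = {(20,x73), (21,x73)}
  {20, 22} × {x73} = {(20,x73), (22,x73)}
  {20, 21} × {x74} = {(20,x74), (21,x74)}
  {20, 22} × {x74} = {(20,x74), (22,x74)}
  {22} × {x73, x74} = {(22,x73), (22,x74)}
  {20, 21, 22} × {x73} = {(20,x73), (21,x73), (22,x73)}
  {20, 21, 22} × {x74} = {(20,x74), (21,x74), (22,x74)}
  {20, 21} × {x73, x74} = {(20,x73), (20,x74), (21,x73), (21,x74)}
  {20, 22} × {x73, x74} = {(20,x73), (20,x74), (22,x73), (22,x74)}
  {20, 21, 22} × {x73, x74} = {(20,x73), (20,x74), (21,x73), (21,x74), (22,x73), (22,x74)}
These 16 distinct sets form the basis B.
Close under arbitrary unions to get τ_{X×Y}; counting gives |τ_{X×Y}| = 36.


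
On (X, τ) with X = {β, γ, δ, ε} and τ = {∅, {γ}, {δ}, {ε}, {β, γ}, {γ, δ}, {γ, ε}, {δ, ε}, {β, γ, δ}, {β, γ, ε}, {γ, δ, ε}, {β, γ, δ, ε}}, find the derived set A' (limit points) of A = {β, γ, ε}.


A' = {β}

For each x ∈ X, list the open sets U ∈ τ with x ∈ U, then check whether U ∩ (A ∖ {x}) ≠ ∅ for every such U.
  x = β: opens ∋ x are {β, γ}, {β, γ, δ}, {β, γ, ε}, {β, γ, δ, ε}; each meets A ∖ {β}, so x IS a limit point.
  x = γ: open {γ} ∋ x has {γ} ∩ (A ∖ {γ}) = ∅, so x is NOT a limit point.
  x = δ: open {δ} ∋ x has {δ} ∩ (A ∖ {δ}) = ∅, so x is NOT a limit point.
  x = ε: open {ε} ∋ x has {ε} ∩ (A ∖ {ε}) = ∅, so x is NOT a limit point.
Collecting: A' = {β}.


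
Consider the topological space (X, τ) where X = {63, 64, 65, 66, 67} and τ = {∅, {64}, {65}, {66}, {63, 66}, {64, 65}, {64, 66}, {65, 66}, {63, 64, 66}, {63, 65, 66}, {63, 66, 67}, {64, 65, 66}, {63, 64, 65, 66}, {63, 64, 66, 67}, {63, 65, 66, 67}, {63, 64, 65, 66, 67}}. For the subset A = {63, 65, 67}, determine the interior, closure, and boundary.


int(A) = {65}, cl(A) = {63, 65, 67}, ∂A = {63, 67}.

Closed sets in (X, τ) are complements of opens:
  closed(X, τ) = {∅, {64}, {65}, {67}, {63, 67}, {64, 65}, {64, 67}, {65, 67}, {63, 64, 67}, {63, 65, 67}, {63, 66, 67}, {64, 65, 67}, {63, 64, 65, 67}, {63, 64, 66, 67}, {63, 65, 66, 67}, {63, 64, 65, 66, 67}}.
int(A) = ⋃ {U ∈ τ : U ⊆ A}. Opens contained in A: ∅, {65}.
Taking the union of these: int(A) = {65}.
cl(A) = ⋂ {C closed : A ⊆ C}. Closed sets containing A: {63, 65, 67}, {63, 64, 65, 67}, {63, 65, 66, 67}, {63, 64, 65, 66, 67}.
Intersecting these: cl(A) = {63, 65, 67}.
∂A = cl(A) ∖ int(A) = {63, 65, 67} ∖ {65} = {63, 67}.


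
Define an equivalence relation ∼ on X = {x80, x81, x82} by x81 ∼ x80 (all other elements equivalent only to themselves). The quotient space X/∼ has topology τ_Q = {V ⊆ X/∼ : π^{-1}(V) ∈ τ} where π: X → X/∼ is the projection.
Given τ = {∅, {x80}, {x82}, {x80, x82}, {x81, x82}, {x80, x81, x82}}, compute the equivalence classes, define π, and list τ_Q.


X/∼ = {[x80=x81], [x82]}; |τ_Q| = 3.

Equivalence classes: [x80=x81], [x82].
Quotient map π: X → X/∼ sends x80 ↦ [x80=x81], x81 ↦ [x80=x81], x82 ↦ [x82].
For each subset V ⊆ X/∼, compute π^{-1}(V) ⊆ X and check whether π^{-1}(V) ∈ τ. V is open in τ_Q iff π^{-1}(V) ∈ τ.
  V = {}: π^{-1}(V) = ∅ ∈ τ ✓.
  V = {[x80=x81]}: π^{-1}(V) = {x80, x81} ∉ τ ✗.
  V = {[x82]}: π^{-1}(V) = {x82} ∈ τ ✓.
  V = {[x80=x81], [x82]}: π^{-1}(V) = {x80, x81, x82} ∈ τ ✓.
Open sets in the quotient: τ_Q = {{}, {[x82]}, {[x80=x81], [x82]}} (3 elements).


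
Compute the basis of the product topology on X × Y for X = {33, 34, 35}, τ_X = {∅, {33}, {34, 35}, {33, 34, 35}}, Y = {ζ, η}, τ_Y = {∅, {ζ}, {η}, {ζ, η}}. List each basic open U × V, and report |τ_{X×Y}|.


Basis B = {∅ × ∅, {33} × {ζ}, {33} × {η}, {33} × {ζ, η}, {34, 35} × {ζ}, {34, 35} × {η}, {33, 34, 35} × {ζ}, {33, 34, 35} × {η}, {34, 35} × {ζ, η}, {33, 34, 35} × {ζ, η}}; |τ_{X×Y}| = 16.

Enumerate products U × V with U ∈ τ_X, V ∈ τ_Y (deduplicated):
  ∅ × ∅ = {} (∅)
  {33} × {ζ} = {(33,ζ)}
  {33} × {η} = {(33,η)}
  {33} × {ζ, η} = {(33,ζ), (33,η)}
  {34, 35} × {ζ} = {(34,ζ), (35,ζ)}
  {34, 35} × {η} = {(34,η), (35,η)}
  {33, 34, 35} × {ζ} = {(33,ζ), (34,ζ), (35,ζ)}
  {33, 34, 35} × {η} = {(33,η), (34,η), (35,η)}
  {34, 35} × {ζ, η} = {(34,ζ), (34,η), (35,ζ), (35,η)}
  {33, 34, 35} × {ζ, η} = {(33,ζ), (33,η), (34,ζ), (34,η), (35,ζ), (35,η)}
These 10 distinct sets form the basis B.
Close under arbitrary unions to get τ_{X×Y}; counting gives |τ_{X×Y}| = 16.


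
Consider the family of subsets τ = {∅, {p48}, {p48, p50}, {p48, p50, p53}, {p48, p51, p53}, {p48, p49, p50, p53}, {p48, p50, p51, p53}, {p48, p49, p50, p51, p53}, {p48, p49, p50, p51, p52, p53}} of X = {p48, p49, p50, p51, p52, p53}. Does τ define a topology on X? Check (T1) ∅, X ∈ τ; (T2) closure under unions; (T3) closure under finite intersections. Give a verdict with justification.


τ is NOT a topology on X.

Axiom (T1): ∅ ∈ τ? Yes; X ∈ τ? Yes.
Axiom (T2/T3): check pairwise unions and intersections of members of τ.
Counterexample for (T3): {p48, p50, p53} ∩ {p48, p51, p53} = {p48, p53} ∉ τ. Therefore τ is NOT a topology.


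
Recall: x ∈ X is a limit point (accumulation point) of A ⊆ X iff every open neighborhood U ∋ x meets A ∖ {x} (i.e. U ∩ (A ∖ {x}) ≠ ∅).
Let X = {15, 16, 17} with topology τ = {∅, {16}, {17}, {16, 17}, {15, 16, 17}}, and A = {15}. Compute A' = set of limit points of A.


A' = ∅

For each x ∈ X, list the open sets U ∈ τ with x ∈ U, then check whether U ∩ (A ∖ {x}) ≠ ∅ for every such U.
  x = 15: open {15, 16, 17} ∋ x has {15, 16, 17} ∩ (A ∖ {15}) = ∅, so x is NOT a limit point.
  x = 16: open {16} ∋ x has {16} ∩ (A ∖ {16}) = ∅, so x is NOT a limit point.
  x = 17: open {17} ∋ x has {17} ∩ (A ∖ {17}) = ∅, so x is NOT a limit point.
Collecting: A' = ∅.


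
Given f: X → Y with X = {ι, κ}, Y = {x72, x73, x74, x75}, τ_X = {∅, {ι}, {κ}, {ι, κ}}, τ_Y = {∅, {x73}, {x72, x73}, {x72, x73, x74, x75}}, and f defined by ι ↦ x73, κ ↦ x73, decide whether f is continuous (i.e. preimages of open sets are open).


f IS continuous.

Compute f^{-1}(U) for each U ∈ τ_Y:
  U = ∅: f^{-1}(U) = ∅ ∈ τ_X ✓.
  U = {x73}: f^{-1}(U) = {ι, κ} ∈ τ_X ✓.
  U = {x72, x73}: f^{-1}(U) = {ι, κ} ∈ τ_X ✓.
  U = {x72, x73, x74, x75}: f^{-1}(U) = {ι, κ} ∈ τ_X ✓.
Every preimage lies in τ_X, so f IS continuous.


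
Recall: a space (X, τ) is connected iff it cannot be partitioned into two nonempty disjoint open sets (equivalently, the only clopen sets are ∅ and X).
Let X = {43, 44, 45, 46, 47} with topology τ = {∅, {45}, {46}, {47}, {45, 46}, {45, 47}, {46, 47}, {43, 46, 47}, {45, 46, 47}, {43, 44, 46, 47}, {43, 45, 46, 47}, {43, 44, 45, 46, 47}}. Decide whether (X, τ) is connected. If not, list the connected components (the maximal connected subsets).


(X, τ) is disconnected; components = [{45}, {43, 44, 46, 47}].

Find clopen sets (U ∈ τ with X ∖ U ∈ τ):
  U = ∅, X ∖ U = {43, 44, 45, 46, 47} — both open, so U is clopen.
  U = {45}, X ∖ U = {43, 44, 46, 47} — both open, so U is clopen.
  U = {43, 44, 46, 47}, X ∖ U = {45} — both open, so U is clopen.
  U = {43, 44, 45, 46, 47}, X ∖ U = ∅ — both open, so U is clopen.
Nontrivial clopen(s) exist: e.g. {45}. So (X, τ) is disconnected.
Compute connected components by grouping points that agree on all clopens:
  component: {45}
  component: {43, 44, 46, 47}


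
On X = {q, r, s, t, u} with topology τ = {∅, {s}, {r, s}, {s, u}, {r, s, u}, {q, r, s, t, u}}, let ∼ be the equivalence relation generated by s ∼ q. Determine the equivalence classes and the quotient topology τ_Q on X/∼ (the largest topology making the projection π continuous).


X/∼ = {[q=s], [r], [t], [u]}; |τ_Q| = 2.

Equivalence classes: [q=s], [r], [t], [u].
Quotient map π: X → X/∼ sends q ↦ [q=s], r ↦ [r], s ↦ [q=s], t ↦ [t], u ↦ [u].
For each subset V ⊆ X/∼, compute π^{-1}(V) ⊆ X and check whether π^{-1}(V) ∈ τ. V is open in τ_Q iff π^{-1}(V) ∈ τ.
  V = {}: π^{-1}(V) = ∅ ∈ τ ✓.
  V = {[q=s]}: π^{-1}(V) = {q, s} ∉ τ ✗.
  V = {[r]}: π^{-1}(V) = {r} ∉ τ ✗.
  V = {[q=s], [r]}: π^{-1}(V) = {q, r, s} ∉ τ ✗.
  V = {[t]}: π^{-1}(V) = {t} ∉ τ ✗.
  V = {[q=s], [t]}: π^{-1}(V) = {q, s, t} ∉ τ ✗.
  V = {[r], [t]}: π^{-1}(V) = {r, t} ∉ τ ✗.
  V = {[q=s], [r], [t]}: π^{-1}(V) = {q, r, s, t} ∉ τ ✗.
  V = {[u]}: π^{-1}(V) = {u} ∉ τ ✗.
  V = {[q=s], [u]}: π^{-1}(V) = {q, s, u} ∉ τ ✗.
  V = {[r], [u]}: π^{-1}(V) = {r, u} ∉ τ ✗.
  V = {[q=s], [r], [u]}: π^{-1}(V) = {q, r, s, u} ∉ τ ✗.
  V = {[t], [u]}: π^{-1}(V) = {t, u} ∉ τ ✗.
  V = {[q=s], [t], [u]}: π^{-1}(V) = {q, s, t, u} ∉ τ ✗.
  V = {[r], [t], [u]}: π^{-1}(V) = {r, t, u} ∉ τ ✗.
  V = {[q=s], [r], [t], [u]}: π^{-1}(V) = {q, r, s, t, u} ∈ τ ✓.
Open sets in the quotient: τ_Q = {{}, {[q=s], [r], [t], [u]}} (2 elements).


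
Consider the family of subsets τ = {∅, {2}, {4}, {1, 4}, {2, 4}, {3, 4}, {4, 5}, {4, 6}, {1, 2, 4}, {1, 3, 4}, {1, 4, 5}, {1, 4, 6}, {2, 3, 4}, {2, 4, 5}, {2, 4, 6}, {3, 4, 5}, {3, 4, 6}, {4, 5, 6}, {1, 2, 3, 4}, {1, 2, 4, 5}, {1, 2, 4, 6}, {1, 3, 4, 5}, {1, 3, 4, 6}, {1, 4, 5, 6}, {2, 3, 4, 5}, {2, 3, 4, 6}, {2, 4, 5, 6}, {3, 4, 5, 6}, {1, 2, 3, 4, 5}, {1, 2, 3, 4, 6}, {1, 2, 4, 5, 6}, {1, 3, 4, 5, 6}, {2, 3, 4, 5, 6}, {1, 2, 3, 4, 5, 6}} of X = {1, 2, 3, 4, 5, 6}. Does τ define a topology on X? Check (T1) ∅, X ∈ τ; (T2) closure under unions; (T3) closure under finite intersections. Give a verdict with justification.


τ IS a topology on X.

Axiom (T1): ∅ ∈ τ? Yes; X ∈ τ? Yes.
Axiom (T2/T3): check pairwise unions and intersections of members of τ.
All pairwise intersections and unions checked — each lies in τ. Therefore τ satisfies (T1), (T2), (T3): it IS a topology on X.


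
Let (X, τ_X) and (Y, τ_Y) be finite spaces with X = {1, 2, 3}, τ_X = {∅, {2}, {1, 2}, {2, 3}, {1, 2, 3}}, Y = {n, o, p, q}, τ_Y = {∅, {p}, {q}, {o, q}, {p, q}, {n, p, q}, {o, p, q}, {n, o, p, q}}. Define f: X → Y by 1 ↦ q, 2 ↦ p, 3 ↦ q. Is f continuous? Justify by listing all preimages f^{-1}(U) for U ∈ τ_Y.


f is NOT continuous.

Compute f^{-1}(U) for each U ∈ τ_Y:
  U = ∅: f^{-1}(U) = ∅ ∈ τ_X ✓.
  U = {p}: f^{-1}(U) = {2} ∈ τ_X ✓.
  U = {q}: f^{-1}(U) = {1, 3} ∉ τ_X ✗.
  U = {o, q}: f^{-1}(U) = {1, 3} ∉ τ_X ✗.
  U = {p, q}: f^{-1}(U) = {1, 2, 3} ∈ τ_X ✓.
  U = {n, p, q}: f^{-1}(U) = {1, 2, 3} ∈ τ_X ✓.
  U = {o, p, q}: f^{-1}(U) = {1, 2, 3} ∈ τ_X ✓.
  U = {n, o, p, q}: f^{-1}(U) = {1, 2, 3} ∈ τ_X ✓.
Found U = {q} with f^{-1}(U) = {1, 3} not in τ_X. Therefore f is NOT continuous.


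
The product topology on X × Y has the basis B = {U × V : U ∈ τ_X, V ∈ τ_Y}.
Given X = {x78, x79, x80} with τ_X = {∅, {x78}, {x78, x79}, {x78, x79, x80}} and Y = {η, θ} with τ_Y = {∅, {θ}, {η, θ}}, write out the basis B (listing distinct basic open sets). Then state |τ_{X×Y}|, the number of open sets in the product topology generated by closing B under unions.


Basis B = {∅ × ∅, {x78} × {θ}, {x78} × {η, θ}, {x78, x79} × {θ}, {x78, x79, x80} × {θ}, {x78, x79} × {η, θ}, {x78, x79, x80} × {η, θ}}; |τ_{X×Y}| = 10.

Enumerate products U × V with U ∈ τ_X, V ∈ τ_Y (deduplicated):
  ∅ × ∅ = {} (∅)
  {x78} × {θ} = {(x78,θ)}
  {x78} × {η, θ} = {(x78,η), (x78,θ)}
  {x78, x79} × {θ} = {(x78,θ), (x79,θ)}
  {x78, x79, x80} × {θ} = {(x78,θ), (x79,θ), (x80,θ)}
  {x78, x79} × {η, θ} = {(x78,η), (x78,θ), (x79,η), (x79,θ)}
  {x78, x79, x80} × {η, θ} = {(x78,η), (x78,θ), (x79,η), (x79,θ), (x80,η), (x80,θ)}
These 7 distinct sets form the basis B.
Close under arbitrary unions to get τ_{X×Y}; counting gives |τ_{X×Y}| = 10.


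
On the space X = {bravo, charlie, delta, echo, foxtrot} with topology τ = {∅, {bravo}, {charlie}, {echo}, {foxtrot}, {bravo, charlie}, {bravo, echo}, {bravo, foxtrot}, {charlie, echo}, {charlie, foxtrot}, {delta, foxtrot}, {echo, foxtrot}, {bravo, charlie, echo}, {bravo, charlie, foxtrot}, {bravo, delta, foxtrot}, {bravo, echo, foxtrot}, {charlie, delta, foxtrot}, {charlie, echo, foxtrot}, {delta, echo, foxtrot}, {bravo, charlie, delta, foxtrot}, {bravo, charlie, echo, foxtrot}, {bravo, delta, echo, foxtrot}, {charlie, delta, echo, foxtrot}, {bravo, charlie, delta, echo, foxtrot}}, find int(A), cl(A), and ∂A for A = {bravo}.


int(A) = {bravo}, cl(A) = {bravo}, ∂A = ∅.

Closed sets in (X, τ) are complements of opens:
  closed(X, τ) = {∅, {bravo}, {charlie}, {delta}, {echo}, {bravo, charlie}, {bravo, delta}, {bravo, echo}, {charlie, delta}, {charlie, echo}, {delta, echo}, {delta, foxtrot}, {bravo, charlie, delta}, {bravo, charlie, echo}, {bravo, delta, echo}, {bravo, delta, foxtrot}, {charlie, delta, echo}, {charlie, delta, foxtrot}, {delta, echo, foxtrot}, {bravo, charlie, delta, echo}, {bravo, charlie, delta, foxtrot}, {bravo, delta, echo, foxtrot}, {charlie, delta, echo, foxtrot}, {bravo, charlie, delta, echo, foxtrot}}.
int(A) = ⋃ {U ∈ τ : U ⊆ A}. Opens contained in A: ∅, {bravo}.
Taking the union of these: int(A) = {bravo}.
cl(A) = ⋂ {C closed : A ⊆ C}. Closed sets containing A: {bravo}, {bravo, charlie}, {bravo, delta}, {bravo, echo}, {bravo, charlie, delta}, {bravo, charlie, echo}, {bravo, delta, echo}, {bravo, delta, foxtrot}, {bravo, charlie, delta, echo}, {bravo, charlie, delta, foxtrot}, {bravo, delta, echo, foxtrot}, {bravo, charlie, delta, echo, foxtrot}.
Intersecting these: cl(A) = {bravo}.
∂A = cl(A) ∖ int(A) = {bravo} ∖ {bravo} = ∅.


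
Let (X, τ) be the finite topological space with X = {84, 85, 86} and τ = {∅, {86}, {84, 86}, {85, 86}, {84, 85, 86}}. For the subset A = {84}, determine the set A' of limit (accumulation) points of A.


A' = ∅

For each x ∈ X, list the open sets U ∈ τ with x ∈ U, then check whether U ∩ (A ∖ {x}) ≠ ∅ for every such U.
  x = 84: open {84, 86} ∋ x has {84, 86} ∩ (A ∖ {84}) = ∅, so x is NOT a limit point.
  x = 85: open {85, 86} ∋ x has {85, 86} ∩ (A ∖ {85}) = ∅, so x is NOT a limit point.
  x = 86: open {86} ∋ x has {86} ∩ (A ∖ {86}) = ∅, so x is NOT a limit point.
Collecting: A' = ∅.


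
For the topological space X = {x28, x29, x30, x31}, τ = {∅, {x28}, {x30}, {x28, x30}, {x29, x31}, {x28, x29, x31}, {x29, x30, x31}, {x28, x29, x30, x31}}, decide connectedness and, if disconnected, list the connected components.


(X, τ) is disconnected; components = [{x28}, {x30}, {x29, x31}].

Find clopen sets (U ∈ τ with X ∖ U ∈ τ):
  U = ∅, X ∖ U = {x28, x29, x30, x31} — both open, so U is clopen.
  U = {x28}, X ∖ U = {x29, x30, x31} — both open, so U is clopen.
  U = {x30}, X ∖ U = {x28, x29, x31} — both open, so U is clopen.
  U = {x28, x30}, X ∖ U = {x29, x31} — both open, so U is clopen.
  U = {x29, x31}, X ∖ U = {x28, x30} — both open, so U is clopen.
  U = {x28, x29, x31}, X ∖ U = {x30} — both open, so U is clopen.
  U = {x29, x30, x31}, X ∖ U = {x28} — both open, so U is clopen.
  U = {x28, x29, x30, x31}, X ∖ U = ∅ — both open, so U is clopen.
Nontrivial clopen(s) exist: e.g. {x28, x30}. So (X, τ) is disconnected.
Compute connected components by grouping points that agree on all clopens:
  component: {x28}
  component: {x30}
  component: {x29, x31}


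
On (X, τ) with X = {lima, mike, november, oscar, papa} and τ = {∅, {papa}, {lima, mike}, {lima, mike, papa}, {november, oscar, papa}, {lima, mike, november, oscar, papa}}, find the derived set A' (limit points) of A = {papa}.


A' = {november, oscar}

For each x ∈ X, list the open sets U ∈ τ with x ∈ U, then check whether U ∩ (A ∖ {x}) ≠ ∅ for every such U.
  x = lima: open {lima, mike} ∋ x has {lima, mike} ∩ (A ∖ {lima}) = ∅, so x is NOT a limit point.
  x = mike: open {lima, mike} ∋ x has {lima, mike} ∩ (A ∖ {mike}) = ∅, so x is NOT a limit point.
  x = november: opens ∋ x are {november, oscar, papa}, {lima, mike, november, oscar, papa}; each meets A ∖ {november}, so x IS a limit point.
  x = oscar: opens ∋ x are {november, oscar, papa}, {lima, mike, november, oscar, papa}; each meets A ∖ {oscar}, so x IS a limit point.
  x = papa: open {papa} ∋ x has {papa} ∩ (A ∖ {papa}) = ∅, so x is NOT a limit point.
Collecting: A' = {november, oscar}.


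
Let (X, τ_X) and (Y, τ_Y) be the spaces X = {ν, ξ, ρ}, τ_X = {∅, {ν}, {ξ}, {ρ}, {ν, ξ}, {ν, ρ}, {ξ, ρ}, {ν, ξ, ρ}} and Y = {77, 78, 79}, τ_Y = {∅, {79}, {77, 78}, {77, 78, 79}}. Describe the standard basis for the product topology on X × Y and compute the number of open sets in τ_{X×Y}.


Basis B = {∅ × ∅, {ν} × {79}, {ξ} × {79}, {ρ} × {79}, {ν} × {77, 78}, {ν, ξ} × {79}, {ν, ρ} × {79}, {ξ} × {77, 78}, {ξ, ρ} × {79}, {ρ} × {77, 78}, {ν} × {77, 78, 79}, {ν, ξ, ρ} × {79}, {ξ} × {77, 78, 79}, {ρ} × {77, 78, 79}, {ν, ξ} × {77, 78}, {ν, ρ} × {77, 78}, {ξ, ρ} × {77, 78}, {ν, ξ} × {77, 78, 79}, {ν, ρ} × {77, 78, 79}, {ν, ξ, ρ} × {77, 78}, {ξ, ρ} × {77, 78, 79}, {ν, ξ, ρ} × {77, 78, 79}}; |τ_{X×Y}| = 64.

Enumerate products U × V with U ∈ τ_X, V ∈ τ_Y (deduplicated):
  ∅ × ∅ = {} (∅)
  {ν} × {79} = {(ν,79)}
  {ξ} × {79} = {(ξ,79)}
  {ρ} × {79} = {(ρ,79)}
  {ν} × {77, 78} = {(ν,77), (ν,78)}
  {ν, ξ} × {79} = {(ν,79), (ξ,79)}
  {ν, ρ} × {79} = {(ν,79), (ρ,79)}
  {ξ} × {77, 78} = {(ξ,77), (ξ,78)}
  {ξ, ρ} × {79} = {(ξ,79), (ρ,79)}
  {ρ} × {77, 78} = {(ρ,77), (ρ,78)}
  {ν} × {77, 78, 79} = {(ν,77), (ν,78), (ν,79)}
  {ν, ξ, ρ} × {79} = {(ν,79), (ξ,79), (ρ,79)}
  {ξ} × {77, 78, 79} = {(ξ,77), (ξ,78), (ξ,79)}
  {ρ} × {77, 78, 79} = {(ρ,77), (ρ,78), (ρ,79)}
  {ν, ξ} × {77, 78} = {(ν,77), (ν,78), (ξ,77), (ξ,78)}
  {ν, ρ} × {77, 78} = {(ν,77), (ν,78), (ρ,77), (ρ,78)}
  {ξ, ρ} × {77, 78} = {(ξ,77), (ξ,78), (ρ,77), (ρ,78)}
  {ν, ξ} × {77, 78, 79} = {(ν,77), (ν,78), (ν,79), (ξ,77), (ξ,78), (ξ,79)}
  {ν, ρ} × {77, 78, 79} = {(ν,77), (ν,78), (ν,79), (ρ,77), (ρ,78), (ρ,79)}
  {ν, ξ, ρ} × {77, 78} = {(ν,77), (ν,78), (ξ,77), (ξ,78), (ρ,77), (ρ,78)}
  {ξ, ρ} × {77, 78, 79} = {(ξ,77), (ξ,78), (ξ,79), (ρ,77), (ρ,78), (ρ,79)}
  {ν, ξ, ρ} × {77, 78, 79} = {(ν,77), (ν,78), (ν,79), (ξ,77), (ξ,78), (ξ,79), (ρ,77), (ρ,78), (ρ,79)}
These 22 distinct sets form the basis B.
Close under arbitrary unions to get τ_{X×Y}; counting gives |τ_{X×Y}| = 64.


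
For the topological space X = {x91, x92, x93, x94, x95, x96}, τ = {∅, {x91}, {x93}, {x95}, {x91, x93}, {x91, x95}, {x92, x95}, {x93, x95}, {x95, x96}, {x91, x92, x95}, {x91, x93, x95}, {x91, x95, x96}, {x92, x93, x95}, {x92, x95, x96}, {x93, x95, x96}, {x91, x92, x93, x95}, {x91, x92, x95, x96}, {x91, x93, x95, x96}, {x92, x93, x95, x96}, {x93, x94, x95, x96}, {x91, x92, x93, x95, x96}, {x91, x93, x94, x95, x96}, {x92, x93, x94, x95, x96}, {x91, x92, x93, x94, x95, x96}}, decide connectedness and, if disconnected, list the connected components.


(X, τ) is disconnected; components = [{x91}, {x92, x93, x94, x95, x96}].

Find clopen sets (U ∈ τ with X ∖ U ∈ τ):
  U = ∅, X ∖ U = {x91, x92, x93, x94, x95, x96} — both open, so U is clopen.
  U = {x91}, X ∖ U = {x92, x93, x94, x95, x96} — both open, so U is clopen.
  U = {x92, x93, x94, x95, x96}, X ∖ U = {x91} — both open, so U is clopen.
  U = {x91, x92, x93, x94, x95, x96}, X ∖ U = ∅ — both open, so U is clopen.
Nontrivial clopen(s) exist: e.g. {x91}. So (X, τ) is disconnected.
Compute connected components by grouping points that agree on all clopens:
  component: {x91}
  component: {x92, x93, x94, x95, x96}


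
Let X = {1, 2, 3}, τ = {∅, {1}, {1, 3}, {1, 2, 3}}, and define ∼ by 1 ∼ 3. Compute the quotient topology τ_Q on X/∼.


X/∼ = {[1=3], [2]}; |τ_Q| = 3.

Equivalence classes: [1=3], [2].
Quotient map π: X → X/∼ sends 1 ↦ [1=3], 2 ↦ [2], 3 ↦ [1=3].
For each subset V ⊆ X/∼, compute π^{-1}(V) ⊆ X and check whether π^{-1}(V) ∈ τ. V is open in τ_Q iff π^{-1}(V) ∈ τ.
  V = {}: π^{-1}(V) = ∅ ∈ τ ✓.
  V = {[1=3]}: π^{-1}(V) = {1, 3} ∈ τ ✓.
  V = {[2]}: π^{-1}(V) = {2} ∉ τ ✗.
  V = {[1=3], [2]}: π^{-1}(V) = {1, 2, 3} ∈ τ ✓.
Open sets in the quotient: τ_Q = {{}, {[1=3]}, {[1=3], [2]}} (3 elements).


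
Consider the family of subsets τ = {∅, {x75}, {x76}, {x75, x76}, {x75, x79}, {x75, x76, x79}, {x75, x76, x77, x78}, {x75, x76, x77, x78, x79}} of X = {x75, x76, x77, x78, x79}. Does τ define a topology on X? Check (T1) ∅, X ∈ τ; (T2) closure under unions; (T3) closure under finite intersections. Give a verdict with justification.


τ IS a topology on X.

Axiom (T1): ∅ ∈ τ? Yes; X ∈ τ? Yes.
Axiom (T2/T3): check pairwise unions and intersections of members of τ.
All pairwise intersections and unions checked — each lies in τ. Therefore τ satisfies (T1), (T2), (T3): it IS a topology on X.


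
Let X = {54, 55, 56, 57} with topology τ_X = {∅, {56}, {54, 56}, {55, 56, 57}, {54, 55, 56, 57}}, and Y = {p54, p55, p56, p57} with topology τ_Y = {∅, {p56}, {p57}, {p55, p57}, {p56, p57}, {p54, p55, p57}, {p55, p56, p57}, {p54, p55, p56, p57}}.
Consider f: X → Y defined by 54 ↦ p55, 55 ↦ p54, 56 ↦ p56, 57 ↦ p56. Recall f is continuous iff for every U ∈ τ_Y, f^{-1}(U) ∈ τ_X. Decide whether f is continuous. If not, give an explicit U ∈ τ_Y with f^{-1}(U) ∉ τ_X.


f is NOT continuous.

Compute f^{-1}(U) for each U ∈ τ_Y:
  U = ∅: f^{-1}(U) = ∅ ∈ τ_X ✓.
  U = {p56}: f^{-1}(U) = {56, 57} ∉ τ_X ✗.
  U = {p57}: f^{-1}(U) = ∅ ∈ τ_X ✓.
  U = {p55, p57}: f^{-1}(U) = {54} ∉ τ_X ✗.
  U = {p56, p57}: f^{-1}(U) = {56, 57} ∉ τ_X ✗.
  U = {p54, p55, p57}: f^{-1}(U) = {54, 55} ∉ τ_X ✗.
  U = {p55, p56, p57}: f^{-1}(U) = {54, 56, 57} ∉ τ_X ✗.
  U = {p54, p55, p56, p57}: f^{-1}(U) = {54, 55, 56, 57} ∈ τ_X ✓.
Found U = {p56} with f^{-1}(U) = {56, 57} not in τ_X. Therefore f is NOT continuous.


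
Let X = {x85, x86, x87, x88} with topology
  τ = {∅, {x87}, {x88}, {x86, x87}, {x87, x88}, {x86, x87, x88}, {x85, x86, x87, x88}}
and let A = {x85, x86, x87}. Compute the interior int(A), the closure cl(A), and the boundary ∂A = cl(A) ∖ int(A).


int(A) = {x86, x87}, cl(A) = {x85, x86, x87}, ∂A = {x85}.

Closed sets in (X, τ) are complements of opens:
  closed(X, τ) = {∅, {x85}, {x85, x86}, {x85, x88}, {x85, x86, x87}, {x85, x86, x88}, {x85, x86, x87, x88}}.
int(A) = ⋃ {U ∈ τ : U ⊆ A}. Opens contained in A: ∅, {x87}, {x86, x87}.
Taking the union of these: int(A) = {x86, x87}.
cl(A) = ⋂ {C closed : A ⊆ C}. Closed sets containing A: {x85, x86, x87}, {x85, x86, x87, x88}.
Intersecting these: cl(A) = {x85, x86, x87}.
∂A = cl(A) ∖ int(A) = {x85, x86, x87} ∖ {x86, x87} = {x85}.


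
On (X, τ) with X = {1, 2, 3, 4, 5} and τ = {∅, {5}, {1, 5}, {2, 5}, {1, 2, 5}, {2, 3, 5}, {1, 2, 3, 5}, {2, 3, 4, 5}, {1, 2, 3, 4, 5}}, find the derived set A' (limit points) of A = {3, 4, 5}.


A' = {1, 2, 3, 4}

For each x ∈ X, list the open sets U ∈ τ with x ∈ U, then check whether U ∩ (A ∖ {x}) ≠ ∅ for every such U.
  x = 1: opens ∋ x are {1, 5}, {1, 2, 5}, {1, 2, 3, 5}, {1, 2, 3, 4, 5}; each meets A ∖ {1}, so x IS a limit point.
  x = 2: opens ∋ x are {2, 5}, {1, 2, 5}, {2, 3, 5}, {1, 2, 3, 5}, {2, 3, 4, 5}, {1, 2, 3, 4, 5}; each meets A ∖ {2}, so x IS a limit point.
  x = 3: opens ∋ x are {2, 3, 5}, {1, 2, 3, 5}, {2, 3, 4, 5}, {1, 2, 3, 4, 5}; each meets A ∖ {3}, so x IS a limit point.
  x = 4: opens ∋ x are {2, 3, 4, 5}, {1, 2, 3, 4, 5}; each meets A ∖ {4}, so x IS a limit point.
  x = 5: open {5} ∋ x has {5} ∩ (A ∖ {5}) = ∅, so x is NOT a limit point.
Collecting: A' = {1, 2, 3, 4}.


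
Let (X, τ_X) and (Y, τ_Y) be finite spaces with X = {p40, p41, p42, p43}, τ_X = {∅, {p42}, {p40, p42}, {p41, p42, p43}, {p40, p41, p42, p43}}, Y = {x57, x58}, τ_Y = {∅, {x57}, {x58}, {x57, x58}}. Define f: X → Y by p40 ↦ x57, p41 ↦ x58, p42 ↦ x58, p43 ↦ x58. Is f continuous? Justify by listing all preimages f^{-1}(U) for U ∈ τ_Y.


f is NOT continuous.

Compute f^{-1}(U) for each U ∈ τ_Y:
  U = ∅: f^{-1}(U) = ∅ ∈ τ_X ✓.
  U = {x57}: f^{-1}(U) = {p40} ∉ τ_X ✗.
  U = {x58}: f^{-1}(U) = {p41, p42, p43} ∈ τ_X ✓.
  U = {x57, x58}: f^{-1}(U) = {p40, p41, p42, p43} ∈ τ_X ✓.
Found U = {x57} with f^{-1}(U) = {p40} not in τ_X. Therefore f is NOT continuous.


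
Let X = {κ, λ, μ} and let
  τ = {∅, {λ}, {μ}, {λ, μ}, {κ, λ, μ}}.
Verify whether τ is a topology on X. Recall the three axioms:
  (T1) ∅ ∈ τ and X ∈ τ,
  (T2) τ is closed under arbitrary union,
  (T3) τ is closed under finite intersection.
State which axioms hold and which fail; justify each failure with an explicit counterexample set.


τ IS a topology on X.

Axiom (T1): ∅ ∈ τ? Yes; X ∈ τ? Yes.
Axiom (T2/T3): check pairwise unions and intersections of members of τ.
All pairwise intersections and unions checked — each lies in τ. Therefore τ satisfies (T1), (T2), (T3): it IS a topology on X.


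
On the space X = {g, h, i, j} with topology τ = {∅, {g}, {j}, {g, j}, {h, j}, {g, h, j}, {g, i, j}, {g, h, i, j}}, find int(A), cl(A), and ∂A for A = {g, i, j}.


int(A) = {g, i, j}, cl(A) = {g, h, i, j}, ∂A = {h}.

Closed sets in (X, τ) are complements of opens:
  closed(X, τ) = {∅, {h}, {i}, {g, i}, {h, i}, {g, h, i}, {h, i, j}, {g, h, i, j}}.
int(A) = ⋃ {U ∈ τ : U ⊆ A}. Opens contained in A: ∅, {g}, {j}, {g, j}, {g, i, j}.
Taking the union of these: int(A) = {g, i, j}.
cl(A) = ⋂ {C closed : A ⊆ C}. Closed sets containing A: {g, h, i, j}.
Intersecting these: cl(A) = {g, h, i, j}.
∂A = cl(A) ∖ int(A) = {g, h, i, j} ∖ {g, i, j} = {h}.


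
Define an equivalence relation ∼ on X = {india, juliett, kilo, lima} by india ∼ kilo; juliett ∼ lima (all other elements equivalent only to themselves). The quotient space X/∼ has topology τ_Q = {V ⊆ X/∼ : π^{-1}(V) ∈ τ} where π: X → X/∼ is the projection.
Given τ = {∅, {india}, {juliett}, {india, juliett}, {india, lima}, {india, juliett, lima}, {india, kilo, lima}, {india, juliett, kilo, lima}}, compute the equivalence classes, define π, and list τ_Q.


X/∼ = {[india=kilo], [juliett=lima]}; |τ_Q| = 2.

Equivalence classes: [india=kilo], [juliett=lima].
Quotient map π: X → X/∼ sends india ↦ [india=kilo], juliett ↦ [juliett=lima], kilo ↦ [india=kilo], lima ↦ [juliett=lima].
For each subset V ⊆ X/∼, compute π^{-1}(V) ⊆ X and check whether π^{-1}(V) ∈ τ. V is open in τ_Q iff π^{-1}(V) ∈ τ.
  V = {}: π^{-1}(V) = ∅ ∈ τ ✓.
  V = {[india=kilo]}: π^{-1}(V) = {india, kilo} ∉ τ ✗.
  V = {[juliett=lima]}: π^{-1}(V) = {juliett, lima} ∉ τ ✗.
  V = {[india=kilo], [juliett=lima]}: π^{-1}(V) = {india, juliett, kilo, lima} ∈ τ ✓.
Open sets in the quotient: τ_Q = {{}, {[india=kilo], [juliett=lima]}} (2 elements).


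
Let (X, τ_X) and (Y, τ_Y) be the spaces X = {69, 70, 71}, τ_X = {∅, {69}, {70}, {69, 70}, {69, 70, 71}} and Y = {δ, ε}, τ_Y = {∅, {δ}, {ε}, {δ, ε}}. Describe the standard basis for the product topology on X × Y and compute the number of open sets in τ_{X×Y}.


Basis B = {∅ × ∅, {69} × {δ}, {69} × {ε}, {70} × {δ}, {70} × {ε}, {69} × {δ, ε}, {69, 70} × {δ}, {69, 70} × {ε}, {70} × {δ, ε}, {69, 70, 71} × {δ}, {69, 70, 71} × {ε}, {69, 70} × {δ, ε}, {69, 70, 71} × {δ, ε}}; |τ_{X×Y}| = 25.

Enumerate products U × V with U ∈ τ_X, V ∈ τ_Y (deduplicated):
  ∅ × ∅ = {} (∅)
  {69} × {δ} = {(69,δ)}
  {69} × {ε} = {(69,ε)}
  {70} × {δ} = {(70,δ)}
  {70} × {ε} = {(70,ε)}
  {69} × {δ, ε} = {(69,δ), (69,ε)}
  {69, 70} × {δ} = {(69,δ), (70,δ)}
  {69, 70} × {ε} = {(69,ε), (70,ε)}
  {70} × {δ, ε} = {(70,δ), (70,ε)}
  {69, 70, 71} × {δ} = {(69,δ), (70,δ), (71,δ)}
  {69, 70, 71} × {ε} = {(69,ε), (70,ε), (71,ε)}
  {69, 70} × {δ, ε} = {(69,δ), (69,ε), (70,δ), (70,ε)}
  {69, 70, 71} × {δ, ε} = {(69,δ), (69,ε), (70,δ), (70,ε), (71,δ), (71,ε)}
These 13 distinct sets form the basis B.
Close under arbitrary unions to get τ_{X×Y}; counting gives |τ_{X×Y}| = 25.


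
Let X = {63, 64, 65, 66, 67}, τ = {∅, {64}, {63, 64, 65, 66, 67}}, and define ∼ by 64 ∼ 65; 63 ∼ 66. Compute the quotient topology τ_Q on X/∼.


X/∼ = {[63=66], [64=65], [67]}; |τ_Q| = 2.

Equivalence classes: [63=66], [64=65], [67].
Quotient map π: X → X/∼ sends 63 ↦ [63=66], 64 ↦ [64=65], 65 ↦ [64=65], 66 ↦ [63=66], 67 ↦ [67].
For each subset V ⊆ X/∼, compute π^{-1}(V) ⊆ X and check whether π^{-1}(V) ∈ τ. V is open in τ_Q iff π^{-1}(V) ∈ τ.
  V = {}: π^{-1}(V) = ∅ ∈ τ ✓.
  V = {[63=66]}: π^{-1}(V) = {63, 66} ∉ τ ✗.
  V = {[64=65]}: π^{-1}(V) = {64, 65} ∉ τ ✗.
  V = {[63=66], [64=65]}: π^{-1}(V) = {63, 64, 65, 66} ∉ τ ✗.
  V = {[67]}: π^{-1}(V) = {67} ∉ τ ✗.
  V = {[63=66], [67]}: π^{-1}(V) = {63, 66, 67} ∉ τ ✗.
  V = {[64=65], [67]}: π^{-1}(V) = {64, 65, 67} ∉ τ ✗.
  V = {[63=66], [64=65], [67]}: π^{-1}(V) = {63, 64, 65, 66, 67} ∈ τ ✓.
Open sets in the quotient: τ_Q = {{}, {[63=66], [64=65], [67]}} (2 elements).


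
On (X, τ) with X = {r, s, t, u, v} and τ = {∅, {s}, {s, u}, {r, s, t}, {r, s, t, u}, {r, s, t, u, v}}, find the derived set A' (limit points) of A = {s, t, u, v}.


A' = {r, t, u, v}

For each x ∈ X, list the open sets U ∈ τ with x ∈ U, then check whether U ∩ (A ∖ {x}) ≠ ∅ for every such U.
  x = r: opens ∋ x are {r, s, t}, {r, s, t, u}, {r, s, t, u, v}; each meets A ∖ {r}, so x IS a limit point.
  x = s: open {s} ∋ x has {s} ∩ (A ∖ {s}) = ∅, so x is NOT a limit point.
  x = t: opens ∋ x are {r, s, t}, {r, s, t, u}, {r, s, t, u, v}; each meets A ∖ {t}, so x IS a limit point.
  x = u: opens ∋ x are {s, u}, {r, s, t, u}, {r, s, t, u, v}; each meets A ∖ {u}, so x IS a limit point.
  x = v: opens ∋ x are {r, s, t, u, v}; each meets A ∖ {v}, so x IS a limit point.
Collecting: A' = {r, t, u, v}.


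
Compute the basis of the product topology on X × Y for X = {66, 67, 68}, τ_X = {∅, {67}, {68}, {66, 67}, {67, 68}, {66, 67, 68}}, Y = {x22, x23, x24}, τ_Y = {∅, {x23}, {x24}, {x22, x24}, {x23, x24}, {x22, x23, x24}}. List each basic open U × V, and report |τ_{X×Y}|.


Basis B = {∅ × ∅, {67} × {x23}, {67} × {x24}, {68} × {x23}, {68} × {x24}, {66, 67} × {x23}, {66, 67} × {x24}, {67} × {x22, x24}, {67} × {x23, x24}, {67, 68} × {x23}, {67, 68} × {x24}, {68} × {x22, x24}, {68} × {x23, x24}, {66, 67, 68} × {x23}, {66, 67, 68} × {x24}, {67} × {x22, x23, x24}, {68} × {x22, x23, x24}, {66, 67} × {x22, x24}, {66, 67} × {x23, x24}, {67, 68} × {x22, x24}, {67, 68} × {x23, x24}, {66, 67} × {x22, x23, x24}, {66, 67, 68} × {x22, x24}, {66, 67, 68} × {x23, x24}, {67, 68} × {x22, x23, x24}, {66, 67, 68} × {x22, x23, x24}}; |τ_{X×Y}| = 108.

Enumerate products U × V with U ∈ τ_X, V ∈ τ_Y (deduplicated):
  ∅ × ∅ = {} (∅)
  {67} × {x23} = {(67,x23)}
  {67} × {x24} = {(67,x24)}
  {68} × {x23} = {(68,x23)}
  {68} × {x24} = {(68,x24)}
  {66, 67} × {x23} = {(66,x23), (67,x23)}
  {66, 67} × {x24} = {(66,x24), (67,x24)}
  {67} × {x22, x24} = {(67,x22), (67,x24)}
  {67} × {x23, x24} = {(67,x23), (67,x24)}
  {67, 68} × {x23} = {(67,x23), (68,x23)}
  {67, 68} × {x24} = {(67,x24), (68,x24)}
  {68} × {x22, x24} = {(68,x22), (68,x24)}
  {68} × {x23, x24} = {(68,x23), (68,x24)}
  {66, 67, 68} × {x23} = {(66,x23), (67,x23), (68,x23)}
  {66, 67, 68} × {x24} = {(66,x24), (67,x24), (68,x24)}
  {67} × {x22, x23, x24} = {(67,x22), (67,x23), (67,x24)}
  {68} × {x22, x23, x24} = {(68,x22), (68,x23), (68,x24)}
  {66, 67} × {x22, x24} = {(66,x22), (66,x24), (67,x22), (67,x24)}
  {66, 67} × {x23, x24} = {(66,x23), (66,x24), (67,x23), (67,x24)}
  {67, 68} × {x22, x24} = {(67,x22), (67,x24), (68,x22), (68,x24)}
  {67, 68} × {x23, x24} = {(67,x23), (67,x24), (68,x23), (68,x24)}
  {66, 67} × {x22, x23, x24} = {(66,x22), (66,x23), (66,x24), (67,x22), (67,x23), (67,x24)}
  {66, 67, 68} × {x22, x24} = {(66,x22), (66,x24), (67,x22), (67,x24), (68,x22), (68,x24)}
  {66, 67, 68} × {x23, x24} = {(66,x23), (66,x24), (67,x23), (67,x24), (68,x23), (68,x24)}
  {67, 68} × {x22, x23, x24} = {(67,x22), (67,x23), (67,x24), (68,x22), (68,x23), (68,x24)}
  {66, 67, 68} × {x22, x23, x24} = {(66,x22), (66,x23), (66,x24), (67,x22), (67,x23), (67,x24), (68,x22), (68,x23), (68,x24)}
These 26 distinct sets form the basis B.
Close under arbitrary unions to get τ_{X×Y}; counting gives |τ_{X×Y}| = 108.


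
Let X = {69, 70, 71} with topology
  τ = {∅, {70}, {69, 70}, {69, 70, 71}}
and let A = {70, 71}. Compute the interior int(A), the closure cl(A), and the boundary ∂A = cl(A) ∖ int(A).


int(A) = {70}, cl(A) = {69, 70, 71}, ∂A = {69, 71}.

Closed sets in (X, τ) are complements of opens:
  closed(X, τ) = {∅, {71}, {69, 71}, {69, 70, 71}}.
int(A) = ⋃ {U ∈ τ : U ⊆ A}. Opens contained in A: ∅, {70}.
Taking the union of these: int(A) = {70}.
cl(A) = ⋂ {C closed : A ⊆ C}. Closed sets containing A: {69, 70, 71}.
Intersecting these: cl(A) = {69, 70, 71}.
∂A = cl(A) ∖ int(A) = {69, 70, 71} ∖ {70} = {69, 71}.


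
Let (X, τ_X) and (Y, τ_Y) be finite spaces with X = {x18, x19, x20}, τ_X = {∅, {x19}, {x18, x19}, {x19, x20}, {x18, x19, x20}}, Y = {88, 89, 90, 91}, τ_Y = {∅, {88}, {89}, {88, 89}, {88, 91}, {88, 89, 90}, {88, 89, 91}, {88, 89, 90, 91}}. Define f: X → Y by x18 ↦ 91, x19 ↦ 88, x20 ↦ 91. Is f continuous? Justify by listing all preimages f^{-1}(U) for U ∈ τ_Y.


f IS continuous.

Compute f^{-1}(U) for each U ∈ τ_Y:
  U = ∅: f^{-1}(U) = ∅ ∈ τ_X ✓.
  U = {88}: f^{-1}(U) = {x19} ∈ τ_X ✓.
  U = {89}: f^{-1}(U) = ∅ ∈ τ_X ✓.
  U = {88, 89}: f^{-1}(U) = {x19} ∈ τ_X ✓.
  U = {88, 91}: f^{-1}(U) = {x18, x19, x20} ∈ τ_X ✓.
  U = {88, 89, 90}: f^{-1}(U) = {x19} ∈ τ_X ✓.
  U = {88, 89, 91}: f^{-1}(U) = {x18, x19, x20} ∈ τ_X ✓.
  U = {88, 89, 90, 91}: f^{-1}(U) = {x18, x19, x20} ∈ τ_X ✓.
Every preimage lies in τ_X, so f IS continuous.


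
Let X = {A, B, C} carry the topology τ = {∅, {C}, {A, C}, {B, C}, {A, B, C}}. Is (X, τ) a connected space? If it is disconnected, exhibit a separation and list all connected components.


(X, τ) is connected.

Find clopen sets (U ∈ τ with X ∖ U ∈ τ):
  U = ∅, X ∖ U = {A, B, C} — both open, so U is clopen.
  U = {A, B, C}, X ∖ U = ∅ — both open, so U is clopen.
Only trivial clopens (∅ and X) exist, so (X, τ) is connected.
Compute connected components by grouping points that agree on all clopens:
  component: {A, B, C}


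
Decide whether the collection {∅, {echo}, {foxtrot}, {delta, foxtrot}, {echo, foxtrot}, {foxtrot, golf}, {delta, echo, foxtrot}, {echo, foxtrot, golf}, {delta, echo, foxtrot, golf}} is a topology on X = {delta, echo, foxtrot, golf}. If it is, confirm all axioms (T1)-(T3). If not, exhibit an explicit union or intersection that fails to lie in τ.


τ is NOT a topology on X.

Axiom (T1): ∅ ∈ τ? Yes; X ∈ τ? Yes.
Axiom (T2/T3): check pairwise unions and intersections of members of τ.
Counterexample for (T2): {delta, foxtrot} ∪ {foxtrot, golf} = {delta, foxtrot, golf} ∉ τ. Therefore τ is NOT a topology.


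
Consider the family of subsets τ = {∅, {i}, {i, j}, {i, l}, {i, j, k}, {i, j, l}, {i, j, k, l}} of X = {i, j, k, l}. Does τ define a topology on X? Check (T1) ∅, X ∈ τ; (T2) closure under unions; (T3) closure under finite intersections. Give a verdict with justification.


τ IS a topology on X.

Axiom (T1): ∅ ∈ τ? Yes; X ∈ τ? Yes.
Axiom (T2/T3): check pairwise unions and intersections of members of τ.
All pairwise intersections and unions checked — each lies in τ. Therefore τ satisfies (T1), (T2), (T3): it IS a topology on X.


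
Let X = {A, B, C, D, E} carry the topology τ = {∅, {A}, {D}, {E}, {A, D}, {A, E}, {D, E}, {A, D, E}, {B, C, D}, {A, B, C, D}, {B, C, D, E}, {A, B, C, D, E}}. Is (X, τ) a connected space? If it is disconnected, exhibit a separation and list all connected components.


(X, τ) is disconnected; components = [{A}, {E}, {B, C, D}].

Find clopen sets (U ∈ τ with X ∖ U ∈ τ):
  U = ∅, X ∖ U = {A, B, C, D, E} — both open, so U is clopen.
  U = {A}, X ∖ U = {B, C, D, E} — both open, so U is clopen.
  U = {E}, X ∖ U = {A, B, C, D} — both open, so U is clopen.
  U = {A, E}, X ∖ U = {B, C, D} — both open, so U is clopen.
  U = {B, C, D}, X ∖ U = {A, E} — both open, so U is clopen.
  U = {A, B, C, D}, X ∖ U = {E} — both open, so U is clopen.
  U = {B, C, D, E}, X ∖ U = {A} — both open, so U is clopen.
  U = {A, B, C, D, E}, X ∖ U = ∅ — both open, so U is clopen.
Nontrivial clopen(s) exist: e.g. {B, C, D}. So (X, τ) is disconnected.
Compute connected components by grouping points that agree on all clopens:
  component: {A}
  component: {E}
  component: {B, C, D}


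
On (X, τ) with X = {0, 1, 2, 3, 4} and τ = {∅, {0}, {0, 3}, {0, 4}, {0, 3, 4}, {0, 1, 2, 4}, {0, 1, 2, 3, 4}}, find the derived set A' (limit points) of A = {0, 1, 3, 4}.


A' = {1, 2, 3, 4}

For each x ∈ X, list the open sets U ∈ τ with x ∈ U, then check whether U ∩ (A ∖ {x}) ≠ ∅ for every such U.
  x = 0: open {0} ∋ x has {0} ∩ (A ∖ {0}) = ∅, so x is NOT a limit point.
  x = 1: opens ∋ x are {0, 1, 2, 4}, {0, 1, 2, 3, 4}; each meets A ∖ {1}, so x IS a limit point.
  x = 2: opens ∋ x are {0, 1, 2, 4}, {0, 1, 2, 3, 4}; each meets A ∖ {2}, so x IS a limit point.
  x = 3: opens ∋ x are {0, 3}, {0, 3, 4}, {0, 1, 2, 3, 4}; each meets A ∖ {3}, so x IS a limit point.
  x = 4: opens ∋ x are {0, 4}, {0, 3, 4}, {0, 1, 2, 4}, {0, 1, 2, 3, 4}; each meets A ∖ {4}, so x IS a limit point.
Collecting: A' = {1, 2, 3, 4}.


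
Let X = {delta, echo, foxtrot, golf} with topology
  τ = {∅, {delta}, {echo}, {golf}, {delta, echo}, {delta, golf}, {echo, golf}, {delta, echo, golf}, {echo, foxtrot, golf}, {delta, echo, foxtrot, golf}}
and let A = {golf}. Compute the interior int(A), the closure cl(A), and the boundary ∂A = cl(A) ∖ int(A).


int(A) = {golf}, cl(A) = {foxtrot, golf}, ∂A = {foxtrot}.

Closed sets in (X, τ) are complements of opens:
  closed(X, τ) = {∅, {delta}, {foxtrot}, {delta, foxtrot}, {echo, foxtrot}, {foxtrot, golf}, {delta, echo, foxtrot}, {delta, foxtrot, golf}, {echo, foxtrot, golf}, {delta, echo, foxtrot, golf}}.
int(A) = ⋃ {U ∈ τ : U ⊆ A}. Opens contained in A: ∅, {golf}.
Taking the union of these: int(A) = {golf}.
cl(A) = ⋂ {C closed : A ⊆ C}. Closed sets containing A: {foxtrot, golf}, {delta, foxtrot, golf}, {echo, foxtrot, golf}, {delta, echo, foxtrot, golf}.
Intersecting these: cl(A) = {foxtrot, golf}.
∂A = cl(A) ∖ int(A) = {foxtrot, golf} ∖ {golf} = {foxtrot}.
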